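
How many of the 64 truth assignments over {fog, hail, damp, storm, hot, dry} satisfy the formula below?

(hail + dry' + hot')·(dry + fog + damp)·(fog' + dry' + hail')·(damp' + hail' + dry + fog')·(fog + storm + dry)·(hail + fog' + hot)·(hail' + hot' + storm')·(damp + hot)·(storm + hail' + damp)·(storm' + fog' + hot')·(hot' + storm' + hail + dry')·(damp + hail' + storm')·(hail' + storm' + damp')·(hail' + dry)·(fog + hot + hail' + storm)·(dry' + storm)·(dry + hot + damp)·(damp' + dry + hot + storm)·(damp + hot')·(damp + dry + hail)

There are 2^6 = 64 truth assignments over (fog, hail, damp, storm, hot, dry).
Split on storm. With storm = 1, the clauses containing storm are satisfied and storm' drops from the rest; 3 of the 2^5 = 32 assignments to the other variables satisfy what remains.
With storm = 0, by the same count on the reduced clause set, 1 assignment works.
(One model: fog=F, hail=F, damp=T, storm=T, hot=F, dry=F.)
Total: 3 + 1 = 4.

4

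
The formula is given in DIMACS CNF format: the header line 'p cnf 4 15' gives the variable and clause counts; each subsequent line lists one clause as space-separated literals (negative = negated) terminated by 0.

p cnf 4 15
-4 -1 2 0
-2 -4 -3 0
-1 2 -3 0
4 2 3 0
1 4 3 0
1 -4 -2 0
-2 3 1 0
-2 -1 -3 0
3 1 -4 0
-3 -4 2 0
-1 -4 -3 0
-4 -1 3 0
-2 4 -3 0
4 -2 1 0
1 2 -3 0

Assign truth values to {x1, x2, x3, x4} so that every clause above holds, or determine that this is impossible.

x1 ↦ True, x2 ↦ True, x3 ↦ False, x4 ↦ False

Branch on x4: set x4 = False.
Branch on x2: set x2 = True.
The clause (¬x3) is unit, so x3 = False.
The clause (x1) is unit, so x1 = True.
Every clause now holds.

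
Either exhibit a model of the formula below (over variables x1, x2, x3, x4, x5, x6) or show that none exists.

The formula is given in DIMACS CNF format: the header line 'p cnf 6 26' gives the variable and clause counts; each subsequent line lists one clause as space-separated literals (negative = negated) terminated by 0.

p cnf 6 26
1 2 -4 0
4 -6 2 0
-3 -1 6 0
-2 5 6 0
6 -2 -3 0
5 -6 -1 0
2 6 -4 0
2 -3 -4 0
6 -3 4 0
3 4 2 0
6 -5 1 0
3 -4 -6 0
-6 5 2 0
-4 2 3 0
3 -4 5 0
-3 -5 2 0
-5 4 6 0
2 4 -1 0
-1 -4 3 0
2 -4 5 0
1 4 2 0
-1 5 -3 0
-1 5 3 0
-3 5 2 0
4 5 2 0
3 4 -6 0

Suppose x1 = True.
Suppose x3 = True.
The clause (x6) is unit, so x6 = True.
The clause (x5) is unit, so x5 = True.
The clause (x2) is unit, so x2 = True.
All clauses hold; x4 can take either value.

x1: True; x2: True; x3: True; x4: True; x5: True; x6: True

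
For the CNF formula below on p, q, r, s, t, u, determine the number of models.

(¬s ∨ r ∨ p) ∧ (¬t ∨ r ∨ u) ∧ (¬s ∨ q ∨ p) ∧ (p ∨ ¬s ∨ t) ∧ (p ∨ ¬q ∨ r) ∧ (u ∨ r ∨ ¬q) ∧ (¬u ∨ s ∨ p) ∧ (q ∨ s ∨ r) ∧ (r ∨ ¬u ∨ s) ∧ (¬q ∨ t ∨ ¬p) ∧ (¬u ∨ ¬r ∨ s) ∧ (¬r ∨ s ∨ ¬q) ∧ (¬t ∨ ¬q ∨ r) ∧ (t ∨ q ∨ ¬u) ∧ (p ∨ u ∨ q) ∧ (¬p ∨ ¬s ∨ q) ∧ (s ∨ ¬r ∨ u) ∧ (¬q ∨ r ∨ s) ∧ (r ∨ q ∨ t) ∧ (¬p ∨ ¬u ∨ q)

There are 2^6 = 64 truth assignments over (p, q, r, s, t, u).
Split on q. With q = True, the clauses containing q are satisfied and ¬q drops from the rest; 4 of the 2^5 = 32 assignments to the other variables satisfy what remains.
With q = False, by the same count on the reduced clause set, 0 assignments work.
Total: 4 + 0 = 4.

4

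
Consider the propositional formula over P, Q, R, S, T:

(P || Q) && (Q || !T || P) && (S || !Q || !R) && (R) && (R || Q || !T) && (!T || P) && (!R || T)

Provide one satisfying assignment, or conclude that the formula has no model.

P ↦ true; Q ↦ false; R ↦ true; S ↦ true; T ↦ true

Unit clause (R) forces R = true.
Unit clause (T) forces T = true.
Unit clause (P) forces P = true.
Branch on S: set S = true.
Every clause is now satisfied; Q is unconstrained.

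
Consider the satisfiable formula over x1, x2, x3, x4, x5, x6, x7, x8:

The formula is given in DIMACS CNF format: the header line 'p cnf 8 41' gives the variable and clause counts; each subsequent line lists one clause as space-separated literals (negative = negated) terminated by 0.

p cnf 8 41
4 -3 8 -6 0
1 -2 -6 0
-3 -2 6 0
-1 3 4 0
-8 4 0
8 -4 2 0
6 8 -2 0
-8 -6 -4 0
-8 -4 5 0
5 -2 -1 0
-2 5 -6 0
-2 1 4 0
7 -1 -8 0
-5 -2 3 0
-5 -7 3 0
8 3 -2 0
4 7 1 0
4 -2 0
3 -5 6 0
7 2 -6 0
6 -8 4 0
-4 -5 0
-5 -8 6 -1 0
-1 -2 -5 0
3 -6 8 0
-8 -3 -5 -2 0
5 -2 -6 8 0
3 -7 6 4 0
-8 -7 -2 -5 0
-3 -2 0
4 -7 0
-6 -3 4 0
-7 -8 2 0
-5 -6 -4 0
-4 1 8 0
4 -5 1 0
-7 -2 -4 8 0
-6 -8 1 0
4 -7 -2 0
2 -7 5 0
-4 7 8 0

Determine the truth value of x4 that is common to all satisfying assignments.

False

Suppose x4 = True.
Unit clause (¬x5) forces x5 = False.
Unit clause (¬x8) forces x8 = False.
Unit clause (x2) forces x2 = True.
Unit clause (x6) forces x6 = True.
But (¬x6) is also a unit clause — contradiction.
So every satisfying assignment has x4 = False.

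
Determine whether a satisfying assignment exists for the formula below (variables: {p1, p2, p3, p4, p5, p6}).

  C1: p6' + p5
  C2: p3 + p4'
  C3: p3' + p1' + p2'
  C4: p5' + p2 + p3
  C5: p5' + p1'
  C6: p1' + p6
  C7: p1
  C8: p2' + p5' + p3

The clause (p1) is unit, so p1 = 1.
The clause (p5') is unit, so p5 = 0.
The clause (p6') is unit, so p6 = 0.
That conflicts with the unit clause (p6).
No assignment satisfies every clause.

Unsatisfiable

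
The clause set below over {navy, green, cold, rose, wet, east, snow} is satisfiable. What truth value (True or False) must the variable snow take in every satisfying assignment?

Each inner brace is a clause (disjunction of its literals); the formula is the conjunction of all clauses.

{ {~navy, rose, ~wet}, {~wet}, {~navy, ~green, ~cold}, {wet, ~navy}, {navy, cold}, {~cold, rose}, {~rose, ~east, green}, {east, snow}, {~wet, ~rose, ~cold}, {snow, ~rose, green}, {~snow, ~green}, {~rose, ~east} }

Suppose snow = 0.
Unit clause (~wet) forces wet = 0.
Unit clause (~navy) forces navy = 0.
Unit clause (cold) forces cold = 1.
Unit clause (rose) forces rose = 1.
Unit clause (east) forces east = 1.
But (~east) is also a unit clause — contradiction.
So every satisfying assignment has snow = True.

True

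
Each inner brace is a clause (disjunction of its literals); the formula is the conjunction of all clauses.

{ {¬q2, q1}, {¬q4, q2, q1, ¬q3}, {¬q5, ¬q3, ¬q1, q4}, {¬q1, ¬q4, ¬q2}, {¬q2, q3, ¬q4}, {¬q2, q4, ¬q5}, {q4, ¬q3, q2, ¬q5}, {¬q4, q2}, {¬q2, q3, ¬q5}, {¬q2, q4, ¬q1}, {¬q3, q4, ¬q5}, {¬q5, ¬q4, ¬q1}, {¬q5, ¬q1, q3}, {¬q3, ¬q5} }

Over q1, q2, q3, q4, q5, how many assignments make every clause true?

There are 2^5 = 32 truth assignments over (q1, q2, q3, q4, q5).
Split on q4. With q4 = True, the clauses containing q4 are satisfied and ¬q4 drops from the rest; 0 of the 2^4 = 16 assignments to the other variables satisfy what remains.
With q4 = False, by the same count on the reduced clause set, 5 assignments work.
Total: 0 + 5 = 5.

5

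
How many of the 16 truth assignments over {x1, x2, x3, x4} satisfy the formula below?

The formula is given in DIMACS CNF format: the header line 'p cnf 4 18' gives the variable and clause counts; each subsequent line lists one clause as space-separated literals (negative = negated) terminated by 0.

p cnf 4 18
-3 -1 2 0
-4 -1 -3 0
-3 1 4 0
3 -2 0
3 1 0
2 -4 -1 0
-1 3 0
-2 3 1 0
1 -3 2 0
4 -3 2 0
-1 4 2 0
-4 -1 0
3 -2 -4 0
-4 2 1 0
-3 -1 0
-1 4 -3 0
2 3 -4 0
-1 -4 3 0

There are 2^4 = 16 truth assignments over (x1, x2, x3, x4).
Check each against the 18 clauses (columns in the order x1, x2, x3, x4):
  F F F F  ✗ fails (x3 ∨ x1)
  F F F T  ✗ fails (x3 ∨ x1)
  F F T F  ✗ fails (¬x3 ∨ x1 ∨ x4)
  F F T T  ✗ fails (x1 ∨ ¬x3 ∨ x2)
  F T F F  ✗ fails (x3 ∨ ¬x2)
  F T F T  ✗ fails (x3 ∨ ¬x2)
  F T T F  ✗ fails (¬x3 ∨ x1 ∨ x4)
  F T T T  ✓ satisfies all
  T F F F  ✗ fails (¬x1 ∨ x3)
  T F F T  ✗ fails (x2 ∨ ¬x4 ∨ ¬x1)
  T F T F  ✗ fails (¬x3 ∨ ¬x1 ∨ x2)
  T F T T  ✗ fails (¬x3 ∨ ¬x1 ∨ x2)
  T T F F  ✗ fails (x3 ∨ ¬x2)
  T T F T  ✗ fails (x3 ∨ ¬x2)
  T T T F  ✗ fails (¬x3 ∨ ¬x1)
  T T T T  ✗ fails (¬x4 ∨ ¬x1 ∨ ¬x3)
1 of the 16 rows is a model.

1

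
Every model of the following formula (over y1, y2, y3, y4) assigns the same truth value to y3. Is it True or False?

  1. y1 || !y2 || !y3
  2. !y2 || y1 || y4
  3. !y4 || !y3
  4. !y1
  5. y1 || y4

Suppose y3 = true.
From the singleton clause (!y4), y4 = false.
From the singleton clause (!y1), y1 = false.
But (y1) is also a unit clause — contradiction.
So every satisfying assignment has y3 = False.

False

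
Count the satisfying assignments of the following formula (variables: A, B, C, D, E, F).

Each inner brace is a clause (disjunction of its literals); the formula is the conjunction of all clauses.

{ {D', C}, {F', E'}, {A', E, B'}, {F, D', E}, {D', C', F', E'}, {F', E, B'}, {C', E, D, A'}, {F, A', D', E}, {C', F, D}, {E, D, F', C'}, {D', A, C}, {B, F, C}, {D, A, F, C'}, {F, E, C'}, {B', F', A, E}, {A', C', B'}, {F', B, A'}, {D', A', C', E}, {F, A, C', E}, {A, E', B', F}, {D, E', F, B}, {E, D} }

4

There are 2^6 = 64 truth assignments over (A, B, C, D, E, F).
Split on E. With E = 1, the clauses containing E are satisfied and E' drops from the rest; 3 of the 2^5 = 32 assignments to the other variables satisfy what remains.
With E = 0, by the same count on the reduced clause set, 1 assignment works.
Total: 3 + 1 = 4.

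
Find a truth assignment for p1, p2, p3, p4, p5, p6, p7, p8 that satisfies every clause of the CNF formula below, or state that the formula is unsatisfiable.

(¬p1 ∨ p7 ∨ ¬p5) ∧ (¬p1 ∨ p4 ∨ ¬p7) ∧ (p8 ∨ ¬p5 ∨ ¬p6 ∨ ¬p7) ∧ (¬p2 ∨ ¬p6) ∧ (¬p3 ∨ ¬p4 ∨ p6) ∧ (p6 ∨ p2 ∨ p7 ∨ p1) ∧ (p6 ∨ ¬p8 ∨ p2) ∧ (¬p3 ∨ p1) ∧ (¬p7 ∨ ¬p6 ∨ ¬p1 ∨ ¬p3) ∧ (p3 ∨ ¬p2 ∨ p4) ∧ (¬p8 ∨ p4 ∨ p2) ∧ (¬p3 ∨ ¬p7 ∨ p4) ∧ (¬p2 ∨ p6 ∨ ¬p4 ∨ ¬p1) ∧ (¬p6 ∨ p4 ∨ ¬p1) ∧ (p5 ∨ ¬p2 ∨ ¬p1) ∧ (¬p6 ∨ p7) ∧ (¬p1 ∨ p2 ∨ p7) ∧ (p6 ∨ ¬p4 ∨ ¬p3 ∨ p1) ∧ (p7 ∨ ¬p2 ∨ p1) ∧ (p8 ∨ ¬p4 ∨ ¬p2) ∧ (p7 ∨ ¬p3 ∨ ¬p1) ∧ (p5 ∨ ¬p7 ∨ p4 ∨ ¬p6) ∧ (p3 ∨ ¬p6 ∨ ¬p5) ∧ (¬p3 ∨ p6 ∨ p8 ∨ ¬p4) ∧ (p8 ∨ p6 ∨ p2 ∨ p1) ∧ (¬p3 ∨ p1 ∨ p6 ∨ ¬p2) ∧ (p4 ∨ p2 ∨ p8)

Case p2 = False:
Case p6 = True:
From the singleton clause (p7), p7 = True.
Case p1 = False:
From the singleton clause (¬p3), p3 = False.
From the singleton clause (¬p5), p5 = False.
From the singleton clause (p4), p4 = True.
Every clause is now satisfied; p8 is unconstrained.

p1=False, p2=False, p3=False, p4=True, p5=False, p6=True, p7=True, p8=False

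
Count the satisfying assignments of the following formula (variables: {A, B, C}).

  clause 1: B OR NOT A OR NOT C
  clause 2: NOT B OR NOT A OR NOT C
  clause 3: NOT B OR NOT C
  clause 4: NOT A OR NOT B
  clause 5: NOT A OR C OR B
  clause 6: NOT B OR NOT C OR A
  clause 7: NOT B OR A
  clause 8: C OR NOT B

There are 2^3 = 8 truth assignments over (A, B, C).
Check each against the 8 clauses (columns in the order A, B, C):
  F F F  ✓ satisfies all
  F F T  ✓ satisfies all
  F T F  ✗ fails (NOT B OR A)
  F T T  ✗ fails (NOT B OR NOT C)
  T F F  ✗ fails (NOT A OR C OR B)
  T F T  ✗ fails (B OR NOT A OR NOT C)
  T T F  ✗ fails (NOT A OR NOT B)
  T T T  ✗ fails (NOT B OR NOT A OR NOT C)
2 of the 8 rows are models.

2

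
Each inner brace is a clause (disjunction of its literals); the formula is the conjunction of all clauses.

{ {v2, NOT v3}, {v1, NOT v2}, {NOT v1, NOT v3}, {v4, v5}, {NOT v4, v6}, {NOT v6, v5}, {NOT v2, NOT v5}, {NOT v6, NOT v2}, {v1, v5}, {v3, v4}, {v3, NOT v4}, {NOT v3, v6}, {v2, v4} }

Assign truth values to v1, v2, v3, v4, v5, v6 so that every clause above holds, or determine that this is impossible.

UNSATISFIABLE

Branch on v2: set v2 = true.
(v1) alone gives v1 = true.
(NOT v3) alone gives v3 = false.
(NOT v5) alone gives v5 = false.
(v4) alone gives v4 = true.
But (NOT v4) is also a unit clause — contradiction.
So v2 must be the other value — set v2 = false.
(NOT v3) alone gives v3 = false.
(v4) alone gives v4 = true.
But (NOT v4) is also a unit clause — contradiction.
Either choice for v2 ends in contradiction.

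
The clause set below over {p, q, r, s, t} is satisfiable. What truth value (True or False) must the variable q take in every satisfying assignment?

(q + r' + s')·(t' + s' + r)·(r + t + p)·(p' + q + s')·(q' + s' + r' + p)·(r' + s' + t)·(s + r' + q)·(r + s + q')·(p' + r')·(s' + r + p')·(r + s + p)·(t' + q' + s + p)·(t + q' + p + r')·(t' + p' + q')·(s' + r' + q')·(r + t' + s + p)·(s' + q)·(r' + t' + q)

Suppose q = 1.
Case r = 1:
(p') alone gives p = 0.
(s') alone gives s = 0.
(t') alone gives t = 0.
That conflicts with the unit clause (t).
Undo r and try r = 0.
(s) alone gives s = 1.
(t') alone gives t = 0.
(p) alone gives p = 1.
That conflicts with the unit clause (p').
Both values of r lead to a conflict.
So every satisfying assignment has q = False.

False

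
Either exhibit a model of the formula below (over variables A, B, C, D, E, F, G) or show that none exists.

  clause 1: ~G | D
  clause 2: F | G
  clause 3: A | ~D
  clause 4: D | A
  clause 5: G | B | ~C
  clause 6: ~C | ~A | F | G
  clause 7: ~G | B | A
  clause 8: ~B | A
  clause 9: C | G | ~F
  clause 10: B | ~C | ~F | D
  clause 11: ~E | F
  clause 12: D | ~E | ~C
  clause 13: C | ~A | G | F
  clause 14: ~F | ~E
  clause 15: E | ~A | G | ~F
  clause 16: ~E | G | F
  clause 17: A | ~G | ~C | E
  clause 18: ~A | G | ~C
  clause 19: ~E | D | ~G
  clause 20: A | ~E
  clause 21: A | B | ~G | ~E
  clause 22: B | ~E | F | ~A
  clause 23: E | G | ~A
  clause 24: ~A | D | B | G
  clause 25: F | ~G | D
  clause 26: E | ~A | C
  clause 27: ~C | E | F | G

Branch on G: set G = 1.
Unit clause (D) forces D = 1.
Unit clause (A) forces A = 1.
Branch on E: set E = 0.
Unit clause (C) forces C = 1.
All clauses hold; B, F can take either value.

A=1, B=0, C=1, D=1, E=0, F=0, G=1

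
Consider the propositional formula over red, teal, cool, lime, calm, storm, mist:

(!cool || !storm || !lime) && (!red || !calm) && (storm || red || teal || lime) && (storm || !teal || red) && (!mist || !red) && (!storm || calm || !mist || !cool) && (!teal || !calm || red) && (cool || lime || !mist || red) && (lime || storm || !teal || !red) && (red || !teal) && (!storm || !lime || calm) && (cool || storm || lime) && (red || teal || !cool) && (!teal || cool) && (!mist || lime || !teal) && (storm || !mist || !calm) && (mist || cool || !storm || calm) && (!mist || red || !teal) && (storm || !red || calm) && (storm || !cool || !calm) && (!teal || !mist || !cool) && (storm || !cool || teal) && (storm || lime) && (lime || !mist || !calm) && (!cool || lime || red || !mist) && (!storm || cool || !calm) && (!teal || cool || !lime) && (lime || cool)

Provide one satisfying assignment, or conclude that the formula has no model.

Case red = false:
From the singleton clause (!teal), teal = false.
From the singleton clause (!cool), cool = false.
From the singleton clause (lime), lime = true.
Case storm = false:
Case mist = false:
No clause remains; calm is free.

red ↦ false, teal ↦ false, cool ↦ false, lime ↦ true, calm ↦ true, storm ↦ false, mist ↦ false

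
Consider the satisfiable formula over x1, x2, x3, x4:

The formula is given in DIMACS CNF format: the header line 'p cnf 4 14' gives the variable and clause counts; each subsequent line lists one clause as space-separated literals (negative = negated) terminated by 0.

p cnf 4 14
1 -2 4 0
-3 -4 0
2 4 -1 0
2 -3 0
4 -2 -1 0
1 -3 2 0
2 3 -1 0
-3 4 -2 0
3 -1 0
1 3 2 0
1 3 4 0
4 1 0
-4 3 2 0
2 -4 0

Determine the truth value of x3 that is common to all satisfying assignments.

False

Suppose x3 = True.
(¬x4) alone gives x4 = False.
(x2) alone gives x2 = True.
But (¬x2) is also a unit clause — contradiction.
So every satisfying assignment has x3 = False.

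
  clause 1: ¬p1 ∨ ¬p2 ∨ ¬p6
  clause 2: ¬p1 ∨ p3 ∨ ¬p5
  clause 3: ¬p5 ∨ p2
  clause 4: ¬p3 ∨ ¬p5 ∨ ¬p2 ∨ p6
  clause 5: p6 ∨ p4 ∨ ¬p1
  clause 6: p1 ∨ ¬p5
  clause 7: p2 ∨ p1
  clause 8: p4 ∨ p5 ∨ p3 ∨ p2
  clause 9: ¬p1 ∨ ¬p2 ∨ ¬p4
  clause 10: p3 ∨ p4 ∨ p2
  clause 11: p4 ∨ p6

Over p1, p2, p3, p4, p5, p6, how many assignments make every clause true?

11

There are 2^6 = 64 truth assignments over (p1, p2, p3, p4, p5, p6).
Split on p3. With p3 = True, the clauses containing p3 are satisfied and ¬p3 drops from the rest; 6 of the 2^5 = 32 assignments to the other variables satisfy what remains.
With p3 = False, by the same count on the reduced clause set, 5 assignments work.
(One model: p1=F, p2=T, p3=F, p4=F, p5=F, p6=T.)
Total: 6 + 5 = 11.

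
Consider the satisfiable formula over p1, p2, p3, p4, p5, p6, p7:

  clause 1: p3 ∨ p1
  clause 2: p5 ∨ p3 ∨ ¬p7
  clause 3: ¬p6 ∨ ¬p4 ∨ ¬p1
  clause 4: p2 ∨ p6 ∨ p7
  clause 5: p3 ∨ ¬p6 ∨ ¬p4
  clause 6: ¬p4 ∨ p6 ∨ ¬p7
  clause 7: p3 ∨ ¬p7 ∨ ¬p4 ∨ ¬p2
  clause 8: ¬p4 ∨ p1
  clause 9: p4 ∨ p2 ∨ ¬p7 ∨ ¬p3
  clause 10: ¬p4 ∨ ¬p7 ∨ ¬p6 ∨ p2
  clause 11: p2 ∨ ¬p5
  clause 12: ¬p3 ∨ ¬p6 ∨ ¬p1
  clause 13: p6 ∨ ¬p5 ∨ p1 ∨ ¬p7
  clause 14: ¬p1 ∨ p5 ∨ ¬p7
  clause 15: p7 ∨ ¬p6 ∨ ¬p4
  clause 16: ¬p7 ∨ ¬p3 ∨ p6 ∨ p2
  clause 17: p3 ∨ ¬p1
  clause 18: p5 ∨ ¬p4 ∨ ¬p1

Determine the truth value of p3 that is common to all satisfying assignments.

Suppose p3 = False.
The clause (p1) is unit, so p1 = True.
Now (¬p1) is unsatisfied and unit — conflict.
So every satisfying assignment has p3 = True.

True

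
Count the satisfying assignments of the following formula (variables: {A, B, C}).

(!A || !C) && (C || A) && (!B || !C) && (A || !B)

There are 2^3 = 8 truth assignments over (A, B, C).
Check each against the 4 clauses (columns in the order A, B, C):
  F F F  ✗ fails (C || A)
  F F T  ✓ satisfies all
  F T F  ✗ fails (C || A)
  F T T  ✗ fails (!B || !C)
  T F F  ✓ satisfies all
  T F T  ✗ fails (!A || !C)
  T T F  ✓ satisfies all
  T T T  ✗ fails (!A || !C)
3 of the 8 rows are models.

3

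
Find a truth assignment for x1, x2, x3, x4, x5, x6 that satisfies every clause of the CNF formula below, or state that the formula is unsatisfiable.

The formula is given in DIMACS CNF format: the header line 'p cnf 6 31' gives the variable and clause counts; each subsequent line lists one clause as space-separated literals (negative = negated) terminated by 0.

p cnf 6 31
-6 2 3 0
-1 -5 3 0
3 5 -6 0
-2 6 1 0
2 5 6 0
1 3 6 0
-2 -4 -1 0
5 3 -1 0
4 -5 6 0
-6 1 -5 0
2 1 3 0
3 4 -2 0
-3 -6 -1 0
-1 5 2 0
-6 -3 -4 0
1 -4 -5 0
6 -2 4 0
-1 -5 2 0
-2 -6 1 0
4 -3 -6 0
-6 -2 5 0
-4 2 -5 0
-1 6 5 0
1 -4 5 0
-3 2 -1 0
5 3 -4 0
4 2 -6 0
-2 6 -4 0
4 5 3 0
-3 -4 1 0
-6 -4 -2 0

UNSATISFIABLE

Suppose x6 = False.
Suppose x2 = False.
(x5) alone gives x5 = True.
(x4) alone gives x4 = True.
That conflicts with the unit clause (¬x4).
Backtrack on x2: now try x2 = True.
(x1) alone gives x1 = True.
(¬x4) alone gives x4 = False.
That conflicts with the unit clause (x4).
Neither x2 = True nor x2 = False works.
Backtrack on x6: now try x6 = True.
Suppose x2 = True.
(x1) alone gives x1 = True.
(¬x4) alone gives x4 = False.
(x3) alone gives x3 = True.
That conflicts with the unit clause (¬x3).
Backtrack on x2: now try x2 = False.
(x3) alone gives x3 = True.
(¬x1) alone gives x1 = False.
(¬x5) alone gives x5 = False.
(¬x4) alone gives x4 = False.
That conflicts with the unit clause (x4).
Neither x2 = True nor x2 = False works.
Neither x6 = True nor x6 = False works.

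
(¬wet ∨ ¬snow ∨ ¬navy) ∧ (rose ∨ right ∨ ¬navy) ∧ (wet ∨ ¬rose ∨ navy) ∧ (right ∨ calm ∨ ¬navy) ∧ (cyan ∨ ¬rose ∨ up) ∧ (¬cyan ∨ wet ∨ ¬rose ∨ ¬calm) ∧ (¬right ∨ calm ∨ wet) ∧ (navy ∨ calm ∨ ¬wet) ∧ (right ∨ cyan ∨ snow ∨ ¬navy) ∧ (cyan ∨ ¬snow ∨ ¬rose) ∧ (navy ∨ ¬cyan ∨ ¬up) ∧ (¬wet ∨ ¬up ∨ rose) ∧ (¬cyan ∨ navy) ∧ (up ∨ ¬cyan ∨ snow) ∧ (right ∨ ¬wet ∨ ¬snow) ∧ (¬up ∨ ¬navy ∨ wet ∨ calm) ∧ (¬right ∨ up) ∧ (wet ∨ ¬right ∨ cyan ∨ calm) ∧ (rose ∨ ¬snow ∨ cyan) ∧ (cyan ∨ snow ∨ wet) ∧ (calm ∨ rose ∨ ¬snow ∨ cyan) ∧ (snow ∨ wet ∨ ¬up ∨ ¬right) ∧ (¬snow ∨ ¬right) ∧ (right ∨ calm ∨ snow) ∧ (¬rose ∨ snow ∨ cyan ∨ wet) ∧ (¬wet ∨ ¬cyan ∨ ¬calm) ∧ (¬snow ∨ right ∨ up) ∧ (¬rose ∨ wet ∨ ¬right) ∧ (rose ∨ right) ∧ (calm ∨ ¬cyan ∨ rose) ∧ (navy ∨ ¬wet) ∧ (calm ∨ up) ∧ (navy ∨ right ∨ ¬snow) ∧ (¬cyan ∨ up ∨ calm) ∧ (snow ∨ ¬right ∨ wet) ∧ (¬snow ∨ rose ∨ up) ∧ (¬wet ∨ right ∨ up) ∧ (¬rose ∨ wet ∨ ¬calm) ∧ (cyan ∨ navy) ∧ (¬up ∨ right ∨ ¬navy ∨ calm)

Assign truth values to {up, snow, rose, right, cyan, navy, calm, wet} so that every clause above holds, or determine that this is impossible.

Suppose cyan = False.
The clause (navy) is unit, so navy = True.
Suppose wet = True.
The clause (¬snow) is unit, so snow = False.
The clause (right) is unit, so right = True.
The clause (up) is unit, so up = True.
The clause (rose) is unit, so rose = True.
All clauses hold; calm can take either value.

up: True, snow: False, rose: True, right: True, cyan: False, navy: True, calm: False, wet: True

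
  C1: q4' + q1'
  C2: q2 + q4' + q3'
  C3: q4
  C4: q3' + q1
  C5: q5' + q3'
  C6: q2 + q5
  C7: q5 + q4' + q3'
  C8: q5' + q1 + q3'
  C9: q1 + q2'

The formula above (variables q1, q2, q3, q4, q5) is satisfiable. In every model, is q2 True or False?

False

Suppose q2 = 1.
Unit clause (q4) forces q4 = 1.
Unit clause (q1') forces q1 = 0.
But (q1) is also a unit clause — contradiction.
So every satisfying assignment has q2 = False.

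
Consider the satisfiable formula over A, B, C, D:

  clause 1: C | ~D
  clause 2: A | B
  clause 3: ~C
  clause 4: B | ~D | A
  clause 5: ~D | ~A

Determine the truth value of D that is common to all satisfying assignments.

False

Suppose D = 1.
Unit clause (C) forces C = 1.
That conflicts with the unit clause (~C).
So every satisfying assignment has D = False.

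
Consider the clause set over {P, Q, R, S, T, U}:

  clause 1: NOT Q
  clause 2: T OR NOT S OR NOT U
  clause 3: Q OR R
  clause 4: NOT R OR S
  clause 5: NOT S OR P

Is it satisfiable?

Yes, satisfiable

The clause (NOT Q) is unit, so Q = false.
The clause (R) is unit, so R = true.
The clause (S) is unit, so S = true.
The clause (P) is unit, so P = true.
Suppose T = false.
The clause (NOT U) is unit, so U = false.
Every clause now holds.
A satisfying assignment: P ↦ true,  Q ↦ false,  R ↦ true,  S ↦ true,  T ↦ false,  U ↦ false.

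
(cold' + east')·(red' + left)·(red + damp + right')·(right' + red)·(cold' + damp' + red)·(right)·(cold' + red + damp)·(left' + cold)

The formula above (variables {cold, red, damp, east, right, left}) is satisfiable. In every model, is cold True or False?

True

Suppose cold = 0.
From the singleton clause (right), right = 1.
From the singleton clause (red), red = 1.
From the singleton clause (left), left = 1.
Now (left') is unsatisfied and unit — conflict.
So every satisfying assignment has cold = True.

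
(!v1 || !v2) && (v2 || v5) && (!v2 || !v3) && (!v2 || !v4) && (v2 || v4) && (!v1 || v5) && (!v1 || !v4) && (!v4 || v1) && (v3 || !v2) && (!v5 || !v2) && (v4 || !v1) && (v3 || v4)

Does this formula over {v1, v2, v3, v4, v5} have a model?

Try v1 = false.
(!v4) alone gives v4 = false.
(v2) alone gives v2 = true.
(!v3) alone gives v3 = false.
Now (v3) is unsatisfied and unit — conflict.
Backtrack on v1: now try v1 = true.
(!v2) alone gives v2 = false.
(v5) alone gives v5 = true.
(v4) alone gives v4 = true.
Now (!v4) is unsatisfied and unit — conflict.
Both values of v1 lead to a conflict.
No assignment satisfies every clause.

Unsatisfiable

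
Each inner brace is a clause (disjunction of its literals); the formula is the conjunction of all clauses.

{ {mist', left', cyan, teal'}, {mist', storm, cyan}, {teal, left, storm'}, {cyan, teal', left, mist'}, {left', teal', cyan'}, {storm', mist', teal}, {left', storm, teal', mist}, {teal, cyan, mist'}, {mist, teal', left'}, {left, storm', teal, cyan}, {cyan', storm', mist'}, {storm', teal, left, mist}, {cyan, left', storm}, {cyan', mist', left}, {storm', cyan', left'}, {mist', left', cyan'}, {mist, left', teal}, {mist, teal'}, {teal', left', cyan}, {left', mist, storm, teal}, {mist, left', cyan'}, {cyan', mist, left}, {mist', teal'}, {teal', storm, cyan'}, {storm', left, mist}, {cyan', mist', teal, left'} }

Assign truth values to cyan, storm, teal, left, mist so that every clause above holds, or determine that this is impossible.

Branch on mist: set mist = 0.
Unit clause (teal') forces teal = 0.
Unit clause (left') forces left = 0.
Unit clause (storm') forces storm = 0.
Unit clause (cyan') forces cyan = 0.
All clauses are satisfied.

cyan ↦ 0,  storm ↦ 0,  teal ↦ 0,  left ↦ 0,  mist ↦ 0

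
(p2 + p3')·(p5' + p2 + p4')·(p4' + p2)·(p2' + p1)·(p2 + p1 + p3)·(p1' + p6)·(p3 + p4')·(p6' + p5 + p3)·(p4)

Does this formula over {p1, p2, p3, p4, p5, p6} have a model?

Satisfiable

Unit clause (p4) forces p4 = 1.
Unit clause (p2) forces p2 = 1.
Unit clause (p1) forces p1 = 1.
Unit clause (p6) forces p6 = 1.
Unit clause (p3) forces p3 = 1.
All clauses hold; p5 can take either value.
A satisfying assignment: p1: 1,  p2: 1,  p3: 1,  p4: 1,  p5: 0,  p6: 1.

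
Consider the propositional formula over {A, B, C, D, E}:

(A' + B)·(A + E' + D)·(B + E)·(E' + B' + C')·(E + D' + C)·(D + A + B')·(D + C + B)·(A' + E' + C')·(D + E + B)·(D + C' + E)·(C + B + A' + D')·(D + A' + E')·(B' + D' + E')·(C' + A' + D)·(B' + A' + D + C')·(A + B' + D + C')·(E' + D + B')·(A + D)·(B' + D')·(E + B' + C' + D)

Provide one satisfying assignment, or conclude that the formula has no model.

Branch on A: set A = 0.
Unit clause (D) forces D = 1.
Unit clause (B') forces B = 0.
Unit clause (E) forces E = 1.
Every clause is now satisfied; C is unconstrained.

A: 0; B: 0; C: 1; D: 1; E: 1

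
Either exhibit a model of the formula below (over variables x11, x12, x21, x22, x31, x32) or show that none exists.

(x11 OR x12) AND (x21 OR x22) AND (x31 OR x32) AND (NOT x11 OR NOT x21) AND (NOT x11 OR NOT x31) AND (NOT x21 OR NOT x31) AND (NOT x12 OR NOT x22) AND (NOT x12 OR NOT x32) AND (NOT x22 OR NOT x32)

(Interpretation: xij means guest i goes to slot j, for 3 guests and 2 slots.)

UNSATISFIABLE

Suppose x11 = true.
(NOT x21) alone gives x21 = false.
(x22) alone gives x22 = true.
(NOT x31) alone gives x31 = false.
(x32) alone gives x32 = true.
Now (NOT x32) is unsatisfied and unit — conflict.
That branch fails; take x11 = false instead.
(x12) alone gives x12 = true.
(NOT x22) alone gives x22 = false.
(x21) alone gives x21 = true.
(NOT x31) alone gives x31 = false.
(x32) alone gives x32 = true.
Now (NOT x32) is unsatisfied and unit — conflict.
Neither x11 = true nor x11 = false works.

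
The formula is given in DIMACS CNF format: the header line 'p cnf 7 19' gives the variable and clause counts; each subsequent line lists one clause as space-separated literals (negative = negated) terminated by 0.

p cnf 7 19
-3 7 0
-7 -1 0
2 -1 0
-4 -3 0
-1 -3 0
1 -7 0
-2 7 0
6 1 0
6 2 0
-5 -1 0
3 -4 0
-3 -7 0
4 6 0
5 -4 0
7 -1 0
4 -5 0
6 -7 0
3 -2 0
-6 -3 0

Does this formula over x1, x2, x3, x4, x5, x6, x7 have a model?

Satisfiable

Suppose x3 = False.
(¬x4) alone gives x4 = False.
(x6) alone gives x6 = True.
(¬x5) alone gives x5 = False.
(¬x2) alone gives x2 = False.
(¬x1) alone gives x1 = False.
(¬x7) alone gives x7 = False.
This assignment satisfies each clause.
A satisfying assignment: x1: False; x2: False; x3: False; x4: False; x5: False; x6: True; x7: False.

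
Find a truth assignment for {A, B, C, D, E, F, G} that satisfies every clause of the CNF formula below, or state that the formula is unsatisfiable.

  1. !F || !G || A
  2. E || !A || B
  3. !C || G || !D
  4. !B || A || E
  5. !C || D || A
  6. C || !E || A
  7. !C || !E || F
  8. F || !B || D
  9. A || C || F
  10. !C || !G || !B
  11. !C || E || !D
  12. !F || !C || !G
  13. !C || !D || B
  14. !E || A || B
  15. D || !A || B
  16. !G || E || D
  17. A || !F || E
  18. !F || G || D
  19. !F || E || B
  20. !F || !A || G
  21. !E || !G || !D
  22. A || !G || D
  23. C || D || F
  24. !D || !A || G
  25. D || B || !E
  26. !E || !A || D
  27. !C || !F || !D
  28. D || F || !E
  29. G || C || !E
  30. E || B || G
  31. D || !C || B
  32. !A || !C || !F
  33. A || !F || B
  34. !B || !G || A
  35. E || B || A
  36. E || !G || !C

Suppose F = true.
Suppose G = true.
(A) alone gives A = true.
(!C) alone gives C = false.
Suppose E = false.
(B) alone gives B = true.
(D) alone gives D = true.
This assignment satisfies each clause.

A ↦ true, B ↦ true, C ↦ false, D ↦ true, E ↦ false, F ↦ true, G ↦ true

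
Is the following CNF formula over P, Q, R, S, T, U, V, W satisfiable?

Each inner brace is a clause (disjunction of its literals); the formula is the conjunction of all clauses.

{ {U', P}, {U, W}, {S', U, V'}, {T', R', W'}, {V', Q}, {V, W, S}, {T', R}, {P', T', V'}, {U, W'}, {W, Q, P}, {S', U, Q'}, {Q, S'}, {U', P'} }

Suppose U = 0.
(W) alone gives W = 1.
But (W') is also a unit clause — contradiction.
Undo U and try U = 1.
(P) alone gives P = 1.
But (P') is also a unit clause — contradiction.
Both values of U lead to a conflict.
No assignment satisfies every clause.

No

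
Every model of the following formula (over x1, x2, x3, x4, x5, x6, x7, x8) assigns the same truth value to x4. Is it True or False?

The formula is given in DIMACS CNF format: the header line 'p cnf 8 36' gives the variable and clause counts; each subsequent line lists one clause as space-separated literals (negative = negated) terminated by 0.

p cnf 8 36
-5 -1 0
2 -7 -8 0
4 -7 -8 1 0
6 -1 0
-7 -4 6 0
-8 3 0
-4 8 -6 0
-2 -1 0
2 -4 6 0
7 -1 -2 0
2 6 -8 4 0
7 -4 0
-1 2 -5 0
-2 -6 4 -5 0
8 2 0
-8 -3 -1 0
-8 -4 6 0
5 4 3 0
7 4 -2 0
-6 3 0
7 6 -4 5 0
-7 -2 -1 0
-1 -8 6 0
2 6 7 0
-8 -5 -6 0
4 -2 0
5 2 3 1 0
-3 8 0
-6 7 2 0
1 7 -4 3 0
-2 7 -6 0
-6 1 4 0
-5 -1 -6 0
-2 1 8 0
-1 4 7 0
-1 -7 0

True

Suppose x4 = False.
The clause (¬x2) is unit, so x2 = False.
The clause (x8) is unit, so x8 = True.
The clause (¬x7) is unit, so x7 = False.
The clause (x3) is unit, so x3 = True.
The clause (x6) is unit, so x6 = True.
But (¬x6) is also a unit clause — contradiction.
So every satisfying assignment has x4 = True.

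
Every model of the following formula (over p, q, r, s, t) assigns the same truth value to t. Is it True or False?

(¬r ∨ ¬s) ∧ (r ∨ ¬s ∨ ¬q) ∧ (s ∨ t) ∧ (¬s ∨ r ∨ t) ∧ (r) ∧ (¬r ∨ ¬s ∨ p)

True

Suppose t = False.
(s) alone gives s = True.
(¬r) alone gives r = False.
But (r) is also a unit clause — contradiction.
So every satisfying assignment has t = True.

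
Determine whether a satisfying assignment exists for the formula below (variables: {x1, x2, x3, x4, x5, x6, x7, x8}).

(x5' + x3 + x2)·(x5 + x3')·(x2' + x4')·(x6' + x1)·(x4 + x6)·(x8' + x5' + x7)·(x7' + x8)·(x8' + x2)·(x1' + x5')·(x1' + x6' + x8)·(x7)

Yes, satisfiable

The clause (x7) is unit, so x7 = 1.
The clause (x8) is unit, so x8 = 1.
The clause (x2) is unit, so x2 = 1.
The clause (x4') is unit, so x4 = 0.
The clause (x6) is unit, so x6 = 1.
The clause (x1) is unit, so x1 = 1.
The clause (x5') is unit, so x5 = 0.
The clause (x3') is unit, so x3 = 0.
Every clause now holds.
A satisfying assignment: x1 ↦ 1, x2 ↦ 1, x3 ↦ 0, x4 ↦ 0, x5 ↦ 0, x6 ↦ 1, x7 ↦ 1, x8 ↦ 1.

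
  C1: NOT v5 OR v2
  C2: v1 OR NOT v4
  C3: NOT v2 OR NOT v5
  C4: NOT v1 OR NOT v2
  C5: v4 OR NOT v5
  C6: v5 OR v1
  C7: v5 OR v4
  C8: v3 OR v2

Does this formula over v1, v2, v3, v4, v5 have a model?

Suppose v5 = false.
From the singleton clause (v1), v1 = true.
From the singleton clause (NOT v2), v2 = false.
From the singleton clause (v4), v4 = true.
From the singleton clause (v3), v3 = true.
Every clause now holds.
A satisfying assignment: v1 ↦ true,  v2 ↦ false,  v3 ↦ true,  v4 ↦ true,  v5 ↦ false.

Satisfiable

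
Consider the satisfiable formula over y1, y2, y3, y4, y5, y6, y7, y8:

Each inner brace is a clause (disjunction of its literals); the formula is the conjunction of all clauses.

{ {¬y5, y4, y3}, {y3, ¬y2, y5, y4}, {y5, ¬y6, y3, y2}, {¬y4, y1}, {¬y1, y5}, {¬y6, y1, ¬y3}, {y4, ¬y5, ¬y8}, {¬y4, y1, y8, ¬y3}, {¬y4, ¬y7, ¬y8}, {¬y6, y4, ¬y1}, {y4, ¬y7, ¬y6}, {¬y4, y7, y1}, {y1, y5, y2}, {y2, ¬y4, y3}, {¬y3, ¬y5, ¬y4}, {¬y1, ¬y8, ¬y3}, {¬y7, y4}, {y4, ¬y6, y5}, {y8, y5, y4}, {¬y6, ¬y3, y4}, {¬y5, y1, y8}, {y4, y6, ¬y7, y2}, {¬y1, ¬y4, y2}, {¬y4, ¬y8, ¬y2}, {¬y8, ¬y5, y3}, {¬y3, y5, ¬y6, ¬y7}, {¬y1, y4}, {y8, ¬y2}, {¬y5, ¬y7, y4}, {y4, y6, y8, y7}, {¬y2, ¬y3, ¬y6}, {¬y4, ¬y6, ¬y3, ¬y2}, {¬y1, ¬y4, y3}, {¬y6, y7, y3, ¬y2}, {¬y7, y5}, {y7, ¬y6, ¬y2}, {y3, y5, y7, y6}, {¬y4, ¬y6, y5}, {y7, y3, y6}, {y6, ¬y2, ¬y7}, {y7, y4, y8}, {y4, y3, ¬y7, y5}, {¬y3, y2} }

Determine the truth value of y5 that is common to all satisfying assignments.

Suppose y5 = True.
Suppose y4 = True.
The clause (y1) is unit, so y1 = True.
The clause (¬y3) is unit, so y3 = False.
Now (y3) is unsatisfied and unit — conflict.
Undo y4 and try y4 = False.
The clause (y3) is unit, so y3 = True.
The clause (¬y8) is unit, so y8 = False.
The clause (¬y7) is unit, so y7 = False.
Now (y7) is unsatisfied and unit — conflict.
Both values of y4 lead to a conflict.
So every satisfying assignment has y5 = False.

False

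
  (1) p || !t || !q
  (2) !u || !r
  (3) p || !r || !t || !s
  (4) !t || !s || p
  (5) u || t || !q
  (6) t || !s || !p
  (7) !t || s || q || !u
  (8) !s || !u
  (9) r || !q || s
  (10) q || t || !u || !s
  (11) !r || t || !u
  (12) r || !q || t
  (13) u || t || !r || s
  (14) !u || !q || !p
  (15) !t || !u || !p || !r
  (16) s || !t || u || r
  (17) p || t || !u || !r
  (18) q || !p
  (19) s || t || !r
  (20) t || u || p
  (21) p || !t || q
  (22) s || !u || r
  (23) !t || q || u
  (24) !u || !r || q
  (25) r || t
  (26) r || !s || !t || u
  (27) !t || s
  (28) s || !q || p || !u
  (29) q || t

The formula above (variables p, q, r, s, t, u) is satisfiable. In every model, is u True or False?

False

Suppose u = true.
The clause (!r) is unit, so r = false.
The clause (!s) is unit, so s = false.
That conflicts with the unit clause (s).
So every satisfying assignment has u = False.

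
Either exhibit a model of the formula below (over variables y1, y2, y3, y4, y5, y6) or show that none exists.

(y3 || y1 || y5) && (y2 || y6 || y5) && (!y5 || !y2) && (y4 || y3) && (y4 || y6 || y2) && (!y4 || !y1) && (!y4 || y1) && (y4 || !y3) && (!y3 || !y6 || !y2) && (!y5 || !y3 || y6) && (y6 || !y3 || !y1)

UNSATISFIABLE

Case y5 = false:
Case y3 = true:
The clause (y4) is unit, so y4 = true.
The clause (!y1) is unit, so y1 = false.
That conflicts with the unit clause (y1).
Undo y3 and try y3 = false.
The clause (y1) is unit, so y1 = true.
The clause (y4) is unit, so y4 = true.
That conflicts with the unit clause (!y4).
Both values of y3 lead to a conflict.
Undo y5 and try y5 = true.
The clause (!y2) is unit, so y2 = false.
Case y4 = true:
The clause (!y1) is unit, so y1 = false.
That conflicts with the unit clause (y1).
Undo y4 and try y4 = false.
The clause (y3) is unit, so y3 = true.
That conflicts with the unit clause (!y3).
Both values of y4 lead to a conflict.
Both values of y5 lead to a conflict.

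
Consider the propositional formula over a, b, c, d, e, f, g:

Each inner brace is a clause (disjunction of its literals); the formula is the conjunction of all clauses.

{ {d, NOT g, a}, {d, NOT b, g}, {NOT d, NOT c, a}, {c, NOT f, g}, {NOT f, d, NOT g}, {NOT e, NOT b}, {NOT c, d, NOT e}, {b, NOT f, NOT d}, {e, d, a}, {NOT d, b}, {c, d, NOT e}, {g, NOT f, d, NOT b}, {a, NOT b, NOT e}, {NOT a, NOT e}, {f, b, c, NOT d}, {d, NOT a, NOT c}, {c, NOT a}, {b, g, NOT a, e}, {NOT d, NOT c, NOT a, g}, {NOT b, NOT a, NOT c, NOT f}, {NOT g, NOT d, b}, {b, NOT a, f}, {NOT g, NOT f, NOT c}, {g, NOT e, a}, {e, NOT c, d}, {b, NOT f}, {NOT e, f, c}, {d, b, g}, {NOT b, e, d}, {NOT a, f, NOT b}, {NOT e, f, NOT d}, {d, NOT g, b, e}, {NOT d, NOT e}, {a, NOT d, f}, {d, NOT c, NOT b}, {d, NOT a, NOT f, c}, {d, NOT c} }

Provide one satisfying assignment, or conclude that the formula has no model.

a: false, b: true, c: false, d: true, e: false, f: true, g: true

Case e = false:
Case d = true:
(b) alone gives b = true.
Case c = false:
(NOT a) alone gives a = false.
(f) alone gives f = true.
(g) alone gives g = true.
All clauses are satisfied.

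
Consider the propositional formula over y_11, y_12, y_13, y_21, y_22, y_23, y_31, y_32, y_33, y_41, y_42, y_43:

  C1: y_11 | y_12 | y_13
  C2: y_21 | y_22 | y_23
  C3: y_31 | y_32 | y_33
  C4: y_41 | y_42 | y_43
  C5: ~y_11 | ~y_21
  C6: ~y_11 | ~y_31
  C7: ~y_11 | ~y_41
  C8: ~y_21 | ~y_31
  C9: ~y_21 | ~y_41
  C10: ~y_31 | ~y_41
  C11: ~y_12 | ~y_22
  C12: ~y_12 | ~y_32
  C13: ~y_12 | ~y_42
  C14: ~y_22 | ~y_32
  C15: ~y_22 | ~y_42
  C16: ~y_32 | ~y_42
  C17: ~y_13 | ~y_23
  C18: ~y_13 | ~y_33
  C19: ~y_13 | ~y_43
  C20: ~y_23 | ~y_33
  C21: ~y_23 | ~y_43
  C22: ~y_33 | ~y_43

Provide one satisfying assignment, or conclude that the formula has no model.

UNSATISFIABLE

Branch on y_11: set y_11 = 0.
Branch on y_12: set y_12 = 1.
From the singleton clause (~y_22), y_22 = 0.
From the singleton clause (~y_32), y_32 = 0.
From the singleton clause (~y_42), y_42 = 0.
Branch on y_21: set y_21 = 1.
From the singleton clause (~y_31), y_31 = 0.
From the singleton clause (y_33), y_33 = 1.
From the singleton clause (~y_41), y_41 = 0.
From the singleton clause (y_43), y_43 = 1.
Now (~y_43) is unsatisfied and unit — conflict.
So y_21 must be the other value — set y_21 = 0.
From the singleton clause (y_23), y_23 = 1.
From the singleton clause (~y_13), y_13 = 0.
From the singleton clause (~y_33), y_33 = 0.
From the singleton clause (y_31), y_31 = 1.
From the singleton clause (~y_41), y_41 = 0.
From the singleton clause (y_43), y_43 = 1.
Now (~y_43) is unsatisfied and unit — conflict.
Either choice for y_21 ends in contradiction.
So y_12 must be the other value — set y_12 = 0.
From the singleton clause (y_13), y_13 = 1.
From the singleton clause (~y_23), y_23 = 0.
From the singleton clause (~y_33), y_33 = 0.
From the singleton clause (~y_43), y_43 = 0.
Branch on y_21: set y_21 = 1.
From the singleton clause (~y_31), y_31 = 0.
From the singleton clause (y_32), y_32 = 1.
From the singleton clause (~y_41), y_41 = 0.
From the singleton clause (y_42), y_42 = 1.
Now (~y_42) is unsatisfied and unit — conflict.
So y_21 must be the other value — set y_21 = 0.
From the singleton clause (y_22), y_22 = 1.
From the singleton clause (~y_32), y_32 = 0.
From the singleton clause (y_31), y_31 = 1.
From the singleton clause (~y_41), y_41 = 0.
From the singleton clause (y_42), y_42 = 1.
Now (~y_42) is unsatisfied and unit — conflict.
Either choice for y_21 ends in contradiction.
Either choice for y_12 ends in contradiction.
So y_11 must be the other value — set y_11 = 1.
From the singleton clause (~y_21), y_21 = 0.
From the singleton clause (~y_31), y_31 = 0.
From the singleton clause (~y_41), y_41 = 0.
Branch on y_22: set y_22 = 1.
From the singleton clause (~y_12), y_12 = 0.
From the singleton clause (~y_32), y_32 = 0.
From the singleton clause (y_33), y_33 = 1.
From the singleton clause (~y_42), y_42 = 0.
From the singleton clause (y_43), y_43 = 1.
Now (~y_43) is unsatisfied and unit — conflict.
So y_22 must be the other value — set y_22 = 0.
From the singleton clause (y_23), y_23 = 1.
From the singleton clause (~y_13), y_13 = 0.
From the singleton clause (~y_33), y_33 = 0.
From the singleton clause (y_32), y_32 = 1.
From the singleton clause (~y_12), y_12 = 0.
From the singleton clause (~y_42), y_42 = 0.
From the singleton clause (y_43), y_43 = 1.
Now (~y_43) is unsatisfied and unit — conflict.
Either choice for y_22 ends in contradiction.
Either choice for y_11 ends in contradiction.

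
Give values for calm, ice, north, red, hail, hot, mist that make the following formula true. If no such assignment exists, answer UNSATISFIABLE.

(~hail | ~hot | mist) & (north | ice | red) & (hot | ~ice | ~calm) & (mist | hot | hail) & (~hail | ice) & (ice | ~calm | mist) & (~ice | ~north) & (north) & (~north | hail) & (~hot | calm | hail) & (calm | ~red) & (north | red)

Unit clause (north) forces north = 1.
Unit clause (~ice) forces ice = 0.
Unit clause (~hail) forces hail = 0.
Now (hail) is unsatisfied and unit — conflict.

UNSATISFIABLE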